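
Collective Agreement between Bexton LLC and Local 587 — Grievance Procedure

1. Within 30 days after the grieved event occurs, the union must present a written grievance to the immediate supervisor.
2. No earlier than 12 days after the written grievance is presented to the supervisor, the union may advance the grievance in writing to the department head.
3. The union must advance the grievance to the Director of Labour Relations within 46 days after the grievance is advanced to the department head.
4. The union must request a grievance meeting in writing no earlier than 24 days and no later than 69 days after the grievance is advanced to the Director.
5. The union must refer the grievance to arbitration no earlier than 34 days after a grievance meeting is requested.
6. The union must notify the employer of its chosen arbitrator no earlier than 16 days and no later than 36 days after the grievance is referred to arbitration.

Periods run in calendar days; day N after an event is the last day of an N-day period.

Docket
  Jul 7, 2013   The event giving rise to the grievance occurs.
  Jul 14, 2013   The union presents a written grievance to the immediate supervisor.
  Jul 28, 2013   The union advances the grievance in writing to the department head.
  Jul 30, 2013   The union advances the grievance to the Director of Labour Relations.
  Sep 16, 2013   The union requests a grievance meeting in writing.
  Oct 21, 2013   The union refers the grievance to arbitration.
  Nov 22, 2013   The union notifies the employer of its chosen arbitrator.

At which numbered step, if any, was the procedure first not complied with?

None — every step was satisfied

Step 1: 30 days after Jul 7, 2013 (when the grieved event occurs) is Aug 6, 2013; completed Jul 14, 2013, before the deadline.
Step 2: the earliest permitted date is 12 days after Jul 14, 2013 (when the written grievance is presented to the supervisor), i.e. Jul 26, 2013; done Jul 28, 2013 — permitted.
Step 3: 46 days after Jul 28, 2013 (when the grievance is advanced to the department head) is Sep 12, 2013; done Jul 30, 2013 — timely.
Step 4: the window is 24–69 days after Jul 30, 2013 (when the grievance is advanced to the Director), so Aug 23, 2013 through Oct 7, 2013; done Sep 16, 2013 — within the window.
Step 5: the earliest permitted date is 34 days after Sep 16, 2013 (when a grievance meeting is requested), i.e. Oct 20, 2013; Oct 21, 2013 is on or after that date.
Step 6: the window is 16–36 days after Oct 21, 2013 (when the grievance is referred to arbitration), so Nov 6, 2013 through Nov 26, 2013; Nov 22, 2013 falls inside that range.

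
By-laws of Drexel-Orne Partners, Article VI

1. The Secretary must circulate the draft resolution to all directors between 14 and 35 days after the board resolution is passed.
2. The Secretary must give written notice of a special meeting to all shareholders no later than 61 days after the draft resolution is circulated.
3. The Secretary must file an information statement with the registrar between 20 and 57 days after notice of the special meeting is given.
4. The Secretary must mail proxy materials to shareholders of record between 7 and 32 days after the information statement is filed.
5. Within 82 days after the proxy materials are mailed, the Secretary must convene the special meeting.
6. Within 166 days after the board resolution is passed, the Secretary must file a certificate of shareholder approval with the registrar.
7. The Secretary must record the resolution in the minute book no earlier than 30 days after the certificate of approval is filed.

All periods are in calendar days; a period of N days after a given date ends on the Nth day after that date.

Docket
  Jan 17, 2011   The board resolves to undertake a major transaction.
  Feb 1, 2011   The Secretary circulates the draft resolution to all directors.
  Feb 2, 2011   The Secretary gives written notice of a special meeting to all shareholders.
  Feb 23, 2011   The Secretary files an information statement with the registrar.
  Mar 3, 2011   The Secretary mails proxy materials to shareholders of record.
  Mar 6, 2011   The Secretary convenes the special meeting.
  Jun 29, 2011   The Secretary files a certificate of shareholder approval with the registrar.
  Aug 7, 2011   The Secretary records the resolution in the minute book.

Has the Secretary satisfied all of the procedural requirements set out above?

(1) the permitted window runs from Jan 17, 2011 + 14 = Jan 31, 2011 to Jan 17, 2011 + 35 = Feb 21, 2011; done Feb 1, 2011 — within the window.
(2) due by Feb 1, 2011 + 61 days = Apr 3, 2011; completed Feb 2, 2011, before the deadline.
(3) the permitted window runs from Feb 2, 2011 + 20 = Feb 22, 2011 to Feb 2, 2011 + 57 = Mar 31, 2011; Feb 23, 2011 falls inside that range.
(4) the permitted window runs from Feb 23, 2011 + 7 = Mar 2, 2011 to Feb 23, 2011 + 32 = Mar 27, 2011; Mar 3, 2011 falls inside that range.
(5) due by Mar 3, 2011 + 82 days = May 24, 2011; completed Mar 6, 2011, before the deadline.
(6) due by Jan 17, 2011 + 166 days = Jul 2, 2011; completed Jun 29, 2011, before the deadline.
(7) permitted from Jun 29, 2011 + 30 days = Jul 29, 2011 onward; done Aug 7, 2011, after the minimum wait.

Yes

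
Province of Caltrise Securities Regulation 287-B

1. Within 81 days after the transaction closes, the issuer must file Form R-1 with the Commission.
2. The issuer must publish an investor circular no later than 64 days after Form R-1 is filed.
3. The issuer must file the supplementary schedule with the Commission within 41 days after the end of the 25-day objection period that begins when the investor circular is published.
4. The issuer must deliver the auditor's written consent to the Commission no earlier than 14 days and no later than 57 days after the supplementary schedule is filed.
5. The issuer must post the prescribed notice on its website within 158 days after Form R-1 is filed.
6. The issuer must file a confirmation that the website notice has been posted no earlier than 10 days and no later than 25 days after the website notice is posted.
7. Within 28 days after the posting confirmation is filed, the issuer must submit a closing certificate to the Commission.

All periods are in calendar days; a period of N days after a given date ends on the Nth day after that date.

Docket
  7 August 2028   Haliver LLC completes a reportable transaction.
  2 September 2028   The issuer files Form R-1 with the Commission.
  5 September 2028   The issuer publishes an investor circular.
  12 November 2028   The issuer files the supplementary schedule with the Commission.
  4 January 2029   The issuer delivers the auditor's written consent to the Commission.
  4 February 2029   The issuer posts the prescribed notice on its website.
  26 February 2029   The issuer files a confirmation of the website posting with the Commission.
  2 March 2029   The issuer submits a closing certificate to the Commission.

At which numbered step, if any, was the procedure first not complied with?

Step 1: 81 days after 7 August 2028 (when the transaction closes) is 27 October 2028; completed 2 September 2028, before the deadline.
Step 2: 64 days after 2 September 2028 (when Form R-1 is filed) is 5 November 2028; 5 September 2028 is within that limit.
Step 3: 41 days after 30 September 2028 (end of the 25-day objection period, which began when the investor circular is published on 5 September 2028) is 10 November 2028; done 12 November 2028 — 2 days late.

Step 3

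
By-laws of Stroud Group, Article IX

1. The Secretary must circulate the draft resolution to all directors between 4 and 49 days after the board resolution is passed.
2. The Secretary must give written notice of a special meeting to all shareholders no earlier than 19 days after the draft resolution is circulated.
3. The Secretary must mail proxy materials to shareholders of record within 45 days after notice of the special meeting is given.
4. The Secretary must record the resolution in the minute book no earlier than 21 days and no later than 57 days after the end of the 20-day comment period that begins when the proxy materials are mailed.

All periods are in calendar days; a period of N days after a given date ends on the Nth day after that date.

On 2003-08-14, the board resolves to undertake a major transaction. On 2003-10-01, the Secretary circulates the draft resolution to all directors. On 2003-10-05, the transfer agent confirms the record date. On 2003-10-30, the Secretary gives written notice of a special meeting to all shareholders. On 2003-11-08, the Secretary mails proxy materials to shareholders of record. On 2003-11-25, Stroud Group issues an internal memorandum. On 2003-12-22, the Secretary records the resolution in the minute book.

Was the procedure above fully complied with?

Yes

(1) the permitted window runs from 2003-08-14 + 4 = 2003-08-18 to 2003-08-14 + 49 = 2003-10-02; done 2003-10-01 — within the window.
(2) permitted from 2003-10-01 + 19 days = 2003-10-20 onward; 2003-10-30 is on or after that date.
(3) due by 2003-10-30 + 45 days = 2003-12-14; 2003-11-08 is within that limit.
(4) the permitted window runs from 2003-11-28 + 21 = 2003-12-19 to 2003-11-28 + 57 = 2004-01-24; done 2003-12-22 — within the window.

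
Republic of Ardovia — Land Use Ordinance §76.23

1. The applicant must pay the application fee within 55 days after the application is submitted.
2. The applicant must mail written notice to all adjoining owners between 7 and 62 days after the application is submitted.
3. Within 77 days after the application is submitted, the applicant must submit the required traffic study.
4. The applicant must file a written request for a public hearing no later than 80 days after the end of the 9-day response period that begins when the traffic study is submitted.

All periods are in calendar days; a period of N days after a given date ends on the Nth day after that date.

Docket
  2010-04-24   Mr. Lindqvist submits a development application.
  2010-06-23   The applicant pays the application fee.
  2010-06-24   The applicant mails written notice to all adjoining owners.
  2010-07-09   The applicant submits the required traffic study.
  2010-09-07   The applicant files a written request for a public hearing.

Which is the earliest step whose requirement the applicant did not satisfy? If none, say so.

(1) due by 2010-04-24 + 55 days = 2010-06-18; not done until 2010-06-23, 5 days after the deadline.

Step 1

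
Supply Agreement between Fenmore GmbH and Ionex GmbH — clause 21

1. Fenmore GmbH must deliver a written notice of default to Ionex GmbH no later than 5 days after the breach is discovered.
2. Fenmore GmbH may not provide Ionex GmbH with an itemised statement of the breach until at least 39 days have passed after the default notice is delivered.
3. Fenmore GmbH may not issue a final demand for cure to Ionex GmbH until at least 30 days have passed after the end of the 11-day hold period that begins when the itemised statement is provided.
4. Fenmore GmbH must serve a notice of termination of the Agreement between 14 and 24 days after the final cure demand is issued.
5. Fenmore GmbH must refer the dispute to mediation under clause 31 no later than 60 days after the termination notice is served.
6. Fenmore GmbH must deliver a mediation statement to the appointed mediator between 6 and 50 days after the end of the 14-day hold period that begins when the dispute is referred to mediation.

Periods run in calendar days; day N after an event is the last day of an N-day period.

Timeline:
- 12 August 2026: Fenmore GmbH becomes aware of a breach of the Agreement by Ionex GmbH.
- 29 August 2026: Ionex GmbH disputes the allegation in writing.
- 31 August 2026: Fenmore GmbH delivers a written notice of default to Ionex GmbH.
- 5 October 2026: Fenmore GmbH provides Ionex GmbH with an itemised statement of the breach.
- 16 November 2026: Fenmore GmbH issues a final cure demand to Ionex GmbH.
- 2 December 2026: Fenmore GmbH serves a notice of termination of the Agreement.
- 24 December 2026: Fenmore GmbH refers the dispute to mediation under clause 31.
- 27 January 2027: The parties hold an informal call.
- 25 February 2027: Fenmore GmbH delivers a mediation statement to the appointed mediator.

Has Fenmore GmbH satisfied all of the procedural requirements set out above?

Step 1 — counting 5 days from 12 August 2026 (when the breach is discovered) gives a deadline of 17 August 2026; done 31 August 2026 — 14 days late.
The procedure was therefore not followed at step 1.

No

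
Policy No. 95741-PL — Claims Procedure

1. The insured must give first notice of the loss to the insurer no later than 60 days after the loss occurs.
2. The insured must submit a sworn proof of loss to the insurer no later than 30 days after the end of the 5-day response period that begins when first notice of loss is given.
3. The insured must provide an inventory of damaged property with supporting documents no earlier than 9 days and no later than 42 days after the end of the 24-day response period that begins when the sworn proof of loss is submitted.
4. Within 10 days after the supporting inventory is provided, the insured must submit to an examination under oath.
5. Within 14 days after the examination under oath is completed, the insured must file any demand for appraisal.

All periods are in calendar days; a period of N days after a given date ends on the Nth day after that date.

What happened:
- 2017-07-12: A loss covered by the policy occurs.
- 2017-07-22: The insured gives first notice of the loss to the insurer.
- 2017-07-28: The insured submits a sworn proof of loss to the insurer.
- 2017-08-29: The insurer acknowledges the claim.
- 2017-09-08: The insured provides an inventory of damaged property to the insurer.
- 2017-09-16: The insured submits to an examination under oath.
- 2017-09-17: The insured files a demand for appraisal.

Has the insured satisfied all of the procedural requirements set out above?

(1) due by 2017-07-12 + 60 days = 2017-09-10; done 2017-07-22 — timely.
(2) due by 2017-07-27 + 30 days = 2017-08-26; 2017-07-28 is within that limit.
(3) the permitted window runs from 2017-08-21 + 9 = 2017-08-30 to 2017-08-21 + 42 = 2017-10-02; done 2017-09-08 — within the window.
(4) due by 2017-09-08 + 10 days = 2017-09-18; done 2017-09-16 — timely.
(5) due by 2017-09-16 + 14 days = 2017-09-30; 2017-09-17 is within that limit.

Yes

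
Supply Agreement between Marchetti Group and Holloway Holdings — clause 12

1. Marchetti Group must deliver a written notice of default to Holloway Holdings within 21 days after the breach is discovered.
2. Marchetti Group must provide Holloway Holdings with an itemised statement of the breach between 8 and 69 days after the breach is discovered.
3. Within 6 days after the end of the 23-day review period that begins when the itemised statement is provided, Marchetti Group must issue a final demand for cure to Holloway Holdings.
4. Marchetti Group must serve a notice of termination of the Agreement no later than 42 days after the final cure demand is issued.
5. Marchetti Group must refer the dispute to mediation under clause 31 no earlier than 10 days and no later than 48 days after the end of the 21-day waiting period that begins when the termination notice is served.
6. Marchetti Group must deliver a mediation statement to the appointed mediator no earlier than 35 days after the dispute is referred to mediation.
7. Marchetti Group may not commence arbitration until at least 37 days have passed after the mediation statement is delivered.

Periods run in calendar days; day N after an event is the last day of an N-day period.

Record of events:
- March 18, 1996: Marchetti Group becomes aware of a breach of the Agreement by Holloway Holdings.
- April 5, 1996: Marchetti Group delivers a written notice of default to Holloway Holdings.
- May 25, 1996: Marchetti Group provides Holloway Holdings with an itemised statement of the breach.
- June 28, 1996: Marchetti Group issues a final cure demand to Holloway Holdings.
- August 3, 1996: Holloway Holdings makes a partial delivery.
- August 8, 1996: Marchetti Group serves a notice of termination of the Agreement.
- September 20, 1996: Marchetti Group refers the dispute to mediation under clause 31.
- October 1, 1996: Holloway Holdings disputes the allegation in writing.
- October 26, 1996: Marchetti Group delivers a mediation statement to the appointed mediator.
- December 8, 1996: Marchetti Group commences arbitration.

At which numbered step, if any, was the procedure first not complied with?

Step 3

Step 1 — counting 21 days from March 18, 1996 (when the breach is discovered) gives a deadline of April 8, 1996; April 5, 1996 is within that limit.
Step 2 — 8 and 69 days from March 18, 1996 (when the breach is discovered) are March 26, 1996 and May 26, 1996 respectively; May 25, 1996 falls inside that range.
Step 3 — counting 6 days from June 17, 1996 (end of the 23-day review period, which began when the itemised statement is provided on May 25, 1996) gives a deadline of June 23, 1996; June 28, 1996 misses that deadline by 5 days.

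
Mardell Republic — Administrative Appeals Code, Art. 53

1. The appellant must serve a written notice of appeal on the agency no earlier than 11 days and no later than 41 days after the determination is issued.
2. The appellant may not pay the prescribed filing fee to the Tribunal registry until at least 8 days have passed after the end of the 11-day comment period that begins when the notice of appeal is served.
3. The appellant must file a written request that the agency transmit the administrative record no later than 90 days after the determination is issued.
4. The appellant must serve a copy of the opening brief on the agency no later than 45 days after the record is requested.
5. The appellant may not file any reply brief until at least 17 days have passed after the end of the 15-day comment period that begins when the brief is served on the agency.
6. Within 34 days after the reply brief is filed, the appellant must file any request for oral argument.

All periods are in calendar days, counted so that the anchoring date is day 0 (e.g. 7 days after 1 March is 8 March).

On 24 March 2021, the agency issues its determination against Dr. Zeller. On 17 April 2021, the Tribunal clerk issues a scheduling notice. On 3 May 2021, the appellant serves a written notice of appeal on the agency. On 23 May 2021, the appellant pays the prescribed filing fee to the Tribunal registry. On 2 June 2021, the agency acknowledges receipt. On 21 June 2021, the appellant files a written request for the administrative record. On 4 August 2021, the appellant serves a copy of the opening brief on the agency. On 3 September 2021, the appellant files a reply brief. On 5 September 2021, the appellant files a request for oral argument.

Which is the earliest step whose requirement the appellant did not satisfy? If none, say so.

Step 1: the window is 11–41 days after 24 March 2021 (when the determination is issued), so 4 April 2021 through 4 May 2021; done 3 May 2021, which is between those dates.
Step 2: the earliest permitted date is 8 days after 14 May 2021 (end of the 11-day comment period, which began when the notice of appeal is served on 3 May 2021), i.e. 22 May 2021; done 23 May 2021, after the minimum wait.
Step 3: 90 days after 24 March 2021 (when the determination is issued) is 22 June 2021; done 21 June 2021 — timely.
Step 4: 45 days after 21 June 2021 (when the record is requested) is 5 August 2021; 4 August 2021 is within that limit.
Step 5: the earliest permitted date is 17 days after 19 August 2021 (end of the 15-day comment period, which began when the brief is served on the agency on 4 August 2021), i.e. 5 September 2021; acted on 3 September 2021, 2 days prematurely.

Step 5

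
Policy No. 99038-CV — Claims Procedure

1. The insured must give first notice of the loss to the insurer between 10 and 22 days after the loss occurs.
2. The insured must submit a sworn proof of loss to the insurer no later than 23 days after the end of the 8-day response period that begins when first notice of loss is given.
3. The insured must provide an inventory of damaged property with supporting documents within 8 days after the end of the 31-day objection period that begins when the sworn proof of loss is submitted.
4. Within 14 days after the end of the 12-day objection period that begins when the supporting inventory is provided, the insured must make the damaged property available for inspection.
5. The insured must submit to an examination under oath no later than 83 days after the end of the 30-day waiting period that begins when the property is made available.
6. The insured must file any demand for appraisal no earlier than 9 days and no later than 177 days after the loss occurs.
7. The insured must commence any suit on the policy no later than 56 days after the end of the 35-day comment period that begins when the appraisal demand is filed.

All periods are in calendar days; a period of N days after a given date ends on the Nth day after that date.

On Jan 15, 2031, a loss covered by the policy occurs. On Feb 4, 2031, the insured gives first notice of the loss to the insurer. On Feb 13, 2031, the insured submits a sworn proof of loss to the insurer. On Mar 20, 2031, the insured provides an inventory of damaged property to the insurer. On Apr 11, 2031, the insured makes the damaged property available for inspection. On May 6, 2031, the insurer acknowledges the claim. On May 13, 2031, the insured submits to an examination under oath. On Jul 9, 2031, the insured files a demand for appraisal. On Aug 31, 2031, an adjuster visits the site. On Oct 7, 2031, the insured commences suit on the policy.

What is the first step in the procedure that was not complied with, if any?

Step 1 — 10 and 22 days from Jan 15, 2031 (when the loss occurs) are Jan 25, 2031 and Feb 6, 2031 respectively; Feb 4, 2031 falls inside that range.
Step 2 — counting 23 days from Feb 12, 2031 (end of the 8-day response period, which began when first notice of loss is given on Feb 4, 2031) gives a deadline of Mar 7, 2031; completed Feb 13, 2031, before the deadline.
Step 3 — counting 8 days from Mar 16, 2031 (end of the 31-day objection period, which began when the sworn proof of loss is submitted on Feb 13, 2031) gives a deadline of Mar 24, 2031; Mar 20, 2031 is within that limit.
Step 4 — counting 14 days from Apr 1, 2031 (end of the 12-day objection period, which began when the supporting inventory is provided on Mar 20, 2031) gives a deadline of Apr 15, 2031; Apr 11, 2031 is within that limit.
Step 5 — counting 83 days from May 11, 2031 (end of the 30-day waiting period, which began when the property is made available on Apr 11, 2031) gives a deadline of Aug 2, 2031; May 13, 2031 is within that limit.
Step 6 — 9 and 177 days from Jan 15, 2031 (when the loss occurs) are Jan 24, 2031 and Jul 11, 2031 respectively; done Jul 9, 2031, which is between those dates.
Step 7 — counting 56 days from Aug 13, 2031 (end of the 35-day comment period, which began when the appraisal demand is filed on Jul 9, 2031) gives a deadline of Oct 8, 2031; completed Oct 7, 2031, before the deadline.

None — every step was satisfied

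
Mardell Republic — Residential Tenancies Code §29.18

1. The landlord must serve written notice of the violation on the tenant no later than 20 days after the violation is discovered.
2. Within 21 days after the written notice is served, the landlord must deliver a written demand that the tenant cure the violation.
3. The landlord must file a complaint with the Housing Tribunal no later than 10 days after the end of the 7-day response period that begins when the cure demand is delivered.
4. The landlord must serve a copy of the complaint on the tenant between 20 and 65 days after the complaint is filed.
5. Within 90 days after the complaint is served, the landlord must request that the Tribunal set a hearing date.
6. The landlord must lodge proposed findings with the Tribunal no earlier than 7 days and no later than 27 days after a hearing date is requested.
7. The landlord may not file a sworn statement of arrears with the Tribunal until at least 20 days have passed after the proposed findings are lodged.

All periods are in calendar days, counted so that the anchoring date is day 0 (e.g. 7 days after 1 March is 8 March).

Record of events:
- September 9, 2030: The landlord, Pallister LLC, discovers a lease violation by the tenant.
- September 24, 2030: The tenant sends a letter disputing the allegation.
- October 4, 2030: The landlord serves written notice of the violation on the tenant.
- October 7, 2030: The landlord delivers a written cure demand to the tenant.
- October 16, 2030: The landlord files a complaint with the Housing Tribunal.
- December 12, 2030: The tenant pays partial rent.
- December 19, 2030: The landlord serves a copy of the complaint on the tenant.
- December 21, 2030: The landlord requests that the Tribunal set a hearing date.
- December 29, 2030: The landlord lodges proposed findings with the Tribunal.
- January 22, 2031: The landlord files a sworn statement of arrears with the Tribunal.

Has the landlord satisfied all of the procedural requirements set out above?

(1) due by September 9, 2030 + 20 days = September 29, 2030; done October 4, 2030 — 5 days late.

No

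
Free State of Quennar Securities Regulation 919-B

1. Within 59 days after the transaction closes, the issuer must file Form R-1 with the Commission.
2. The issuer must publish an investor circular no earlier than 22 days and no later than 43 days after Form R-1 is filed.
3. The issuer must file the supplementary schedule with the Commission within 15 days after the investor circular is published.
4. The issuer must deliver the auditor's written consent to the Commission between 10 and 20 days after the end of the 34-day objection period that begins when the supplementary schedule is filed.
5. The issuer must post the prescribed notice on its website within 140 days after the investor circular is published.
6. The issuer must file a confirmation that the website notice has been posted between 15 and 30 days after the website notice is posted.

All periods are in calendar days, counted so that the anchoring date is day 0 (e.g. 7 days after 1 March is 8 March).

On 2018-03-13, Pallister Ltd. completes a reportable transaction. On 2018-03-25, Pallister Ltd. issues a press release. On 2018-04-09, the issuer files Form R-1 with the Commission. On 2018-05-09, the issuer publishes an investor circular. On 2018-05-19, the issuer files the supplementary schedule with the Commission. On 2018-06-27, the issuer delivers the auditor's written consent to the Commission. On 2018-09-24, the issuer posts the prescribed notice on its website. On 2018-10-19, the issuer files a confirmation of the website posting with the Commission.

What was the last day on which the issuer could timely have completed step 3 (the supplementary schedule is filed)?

2018-05-24

Step 3 runs from 2018-05-09, when the investor circular is published. 15 days after 2018-05-09 is 2018-05-24.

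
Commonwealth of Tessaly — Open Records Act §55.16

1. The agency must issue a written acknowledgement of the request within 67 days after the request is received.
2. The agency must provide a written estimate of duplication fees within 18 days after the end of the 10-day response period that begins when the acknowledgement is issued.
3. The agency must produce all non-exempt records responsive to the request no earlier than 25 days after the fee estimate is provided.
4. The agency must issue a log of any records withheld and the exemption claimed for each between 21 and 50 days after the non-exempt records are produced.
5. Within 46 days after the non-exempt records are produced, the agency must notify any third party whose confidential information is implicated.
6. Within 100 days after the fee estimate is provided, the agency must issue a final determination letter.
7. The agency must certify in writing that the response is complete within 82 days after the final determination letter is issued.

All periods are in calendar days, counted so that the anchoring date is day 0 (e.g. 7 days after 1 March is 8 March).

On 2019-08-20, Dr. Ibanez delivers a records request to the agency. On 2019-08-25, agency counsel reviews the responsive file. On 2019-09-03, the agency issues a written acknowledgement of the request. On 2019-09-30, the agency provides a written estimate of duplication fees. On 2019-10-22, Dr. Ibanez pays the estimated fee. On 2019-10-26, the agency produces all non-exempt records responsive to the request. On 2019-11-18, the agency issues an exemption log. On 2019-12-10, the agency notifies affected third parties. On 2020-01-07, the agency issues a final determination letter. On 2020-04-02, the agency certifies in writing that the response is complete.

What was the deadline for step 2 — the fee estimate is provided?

2019-10-01

The acknowledgement is issued on 2019-09-03; the 10-day response period therefore ends 2019-09-13, and step 2 runs from that date. 18 days after 2019-09-13 is 2019-10-01.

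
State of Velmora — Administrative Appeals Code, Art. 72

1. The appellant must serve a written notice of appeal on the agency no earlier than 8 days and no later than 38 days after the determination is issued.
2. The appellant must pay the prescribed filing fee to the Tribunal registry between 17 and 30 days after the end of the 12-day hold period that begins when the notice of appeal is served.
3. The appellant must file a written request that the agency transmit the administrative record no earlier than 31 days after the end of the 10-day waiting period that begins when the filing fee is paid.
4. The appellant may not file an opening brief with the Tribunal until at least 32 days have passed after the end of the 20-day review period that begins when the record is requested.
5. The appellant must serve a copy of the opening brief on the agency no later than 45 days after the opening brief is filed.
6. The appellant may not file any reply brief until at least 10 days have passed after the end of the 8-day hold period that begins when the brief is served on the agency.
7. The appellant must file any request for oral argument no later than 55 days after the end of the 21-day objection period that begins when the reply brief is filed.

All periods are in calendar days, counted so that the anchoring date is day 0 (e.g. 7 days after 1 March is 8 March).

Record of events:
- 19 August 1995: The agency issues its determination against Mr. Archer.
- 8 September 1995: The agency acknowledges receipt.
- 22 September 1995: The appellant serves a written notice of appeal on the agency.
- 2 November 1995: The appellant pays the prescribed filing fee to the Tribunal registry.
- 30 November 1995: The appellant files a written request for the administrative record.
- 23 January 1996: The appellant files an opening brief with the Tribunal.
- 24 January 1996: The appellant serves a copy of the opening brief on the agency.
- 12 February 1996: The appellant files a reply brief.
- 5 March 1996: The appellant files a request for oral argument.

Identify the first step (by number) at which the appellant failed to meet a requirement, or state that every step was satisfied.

(1) the permitted window runs from 19 August 1995 + 8 = 27 August 1995 to 19 August 1995 + 38 = 26 September 1995; 22 September 1995 falls inside that range.
(2) the permitted window runs from 4 October 1995 + 17 = 21 October 1995 to 4 October 1995 + 30 = 3 November 1995; done 2 November 1995 — within the window.
(3) permitted from 12 November 1995 + 31 days = 13 December 1995 onward; done 30 November 1995 — 13 days too early.
The procedure was therefore not followed at step 3.

Step 3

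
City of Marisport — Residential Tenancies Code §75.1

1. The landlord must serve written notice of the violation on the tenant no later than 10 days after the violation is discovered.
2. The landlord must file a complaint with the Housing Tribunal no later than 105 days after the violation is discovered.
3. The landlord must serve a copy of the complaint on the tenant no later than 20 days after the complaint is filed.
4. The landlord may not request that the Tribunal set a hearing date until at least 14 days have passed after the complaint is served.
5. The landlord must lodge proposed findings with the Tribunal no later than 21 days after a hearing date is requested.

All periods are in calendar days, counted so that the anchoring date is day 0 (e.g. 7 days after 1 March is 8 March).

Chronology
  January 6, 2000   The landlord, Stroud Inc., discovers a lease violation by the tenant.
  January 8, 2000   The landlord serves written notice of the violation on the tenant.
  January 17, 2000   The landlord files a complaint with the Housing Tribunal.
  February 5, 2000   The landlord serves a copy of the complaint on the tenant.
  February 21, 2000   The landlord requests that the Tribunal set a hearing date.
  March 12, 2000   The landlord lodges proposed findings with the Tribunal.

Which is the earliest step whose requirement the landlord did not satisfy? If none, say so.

None — every step was satisfied

Step 1 — counting 10 days from January 6, 2000 (when the violation is discovered) gives a deadline of January 16, 2000; done January 8, 2000 — timely.
Step 2 — counting 105 days from January 6, 2000 (when the violation is discovered) gives a deadline of April 20, 2000; January 17, 2000 is within that limit.
Step 3 — counting 20 days from January 17, 2000 (when the complaint is filed) gives a deadline of February 6, 2000; done February 5, 2000 — timely.
Step 4 — must wait 14 days from February 5, 2000 (when the complaint is served), so not before February 19, 2000; done February 21, 2000 — permitted.
Step 5 — counting 21 days from February 21, 2000 (when a hearing date is requested) gives a deadline of March 13, 2000; completed March 12, 2000, before the deadline.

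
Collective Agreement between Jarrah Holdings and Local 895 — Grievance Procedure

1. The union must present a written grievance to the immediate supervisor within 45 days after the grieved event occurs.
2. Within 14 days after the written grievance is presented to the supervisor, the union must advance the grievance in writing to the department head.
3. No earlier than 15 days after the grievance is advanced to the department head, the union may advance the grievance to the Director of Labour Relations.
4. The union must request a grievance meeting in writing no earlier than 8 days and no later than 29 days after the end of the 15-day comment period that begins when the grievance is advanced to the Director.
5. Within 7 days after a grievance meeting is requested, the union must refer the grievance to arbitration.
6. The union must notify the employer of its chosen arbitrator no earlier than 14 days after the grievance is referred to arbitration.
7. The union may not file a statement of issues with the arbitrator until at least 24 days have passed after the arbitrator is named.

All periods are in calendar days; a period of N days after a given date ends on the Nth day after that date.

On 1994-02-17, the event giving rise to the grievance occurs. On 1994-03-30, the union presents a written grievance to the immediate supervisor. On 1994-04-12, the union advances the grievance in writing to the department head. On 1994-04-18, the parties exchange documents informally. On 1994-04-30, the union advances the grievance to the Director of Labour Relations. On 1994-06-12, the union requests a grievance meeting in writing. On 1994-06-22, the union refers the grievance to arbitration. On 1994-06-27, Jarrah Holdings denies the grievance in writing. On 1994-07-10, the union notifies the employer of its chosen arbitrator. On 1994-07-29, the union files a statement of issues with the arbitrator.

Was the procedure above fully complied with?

Step 1: 45 days after 1994-02-17 (when the grieved event occurs) is 1994-04-03; 1994-03-30 is within that limit.
Step 2: 14 days after 1994-03-30 (when the written grievance is presented to the supervisor) is 1994-04-13; 1994-04-12 is within that limit.
Step 3: the earliest permitted date is 15 days after 1994-04-12 (when the grievance is advanced to the department head), i.e. 1994-04-27; done 1994-04-30, after the minimum wait.
Step 4: the window is 8–29 days after 1994-05-15 (end of the 15-day comment period, which began when the grievance is advanced to the Director on 1994-04-30), so 1994-05-23 through 1994-06-13; done 1994-06-12 — within the window.
Step 5: 7 days after 1994-06-12 (when a grievance meeting is requested) is 1994-06-19; not done until 1994-06-22, 3 days after the deadline.

No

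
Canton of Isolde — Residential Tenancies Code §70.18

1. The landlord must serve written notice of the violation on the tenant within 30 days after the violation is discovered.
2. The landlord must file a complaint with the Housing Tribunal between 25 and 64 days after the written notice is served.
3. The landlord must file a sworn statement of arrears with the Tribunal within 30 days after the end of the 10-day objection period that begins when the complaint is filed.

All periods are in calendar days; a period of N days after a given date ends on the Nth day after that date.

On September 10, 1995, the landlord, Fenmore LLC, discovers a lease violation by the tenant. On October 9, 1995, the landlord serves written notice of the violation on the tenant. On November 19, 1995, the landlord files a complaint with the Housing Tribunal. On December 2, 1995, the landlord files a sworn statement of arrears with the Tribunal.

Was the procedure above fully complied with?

Step 1 — counting 30 days from September 10, 1995 (when the violation is discovered) gives a deadline of October 10, 1995; done October 9, 1995 — timely.
Step 2 — 25 and 64 days from October 9, 1995 (when the written notice is served) are November 3, 1995 and December 12, 1995 respectively; November 19, 1995 falls inside that range.
Step 3 — counting 30 days from November 29, 1995 (end of the 10-day objection period, which began when the complaint is filed on November 19, 1995) gives a deadline of December 29, 1995; done December 2, 1995 — timely.

Yes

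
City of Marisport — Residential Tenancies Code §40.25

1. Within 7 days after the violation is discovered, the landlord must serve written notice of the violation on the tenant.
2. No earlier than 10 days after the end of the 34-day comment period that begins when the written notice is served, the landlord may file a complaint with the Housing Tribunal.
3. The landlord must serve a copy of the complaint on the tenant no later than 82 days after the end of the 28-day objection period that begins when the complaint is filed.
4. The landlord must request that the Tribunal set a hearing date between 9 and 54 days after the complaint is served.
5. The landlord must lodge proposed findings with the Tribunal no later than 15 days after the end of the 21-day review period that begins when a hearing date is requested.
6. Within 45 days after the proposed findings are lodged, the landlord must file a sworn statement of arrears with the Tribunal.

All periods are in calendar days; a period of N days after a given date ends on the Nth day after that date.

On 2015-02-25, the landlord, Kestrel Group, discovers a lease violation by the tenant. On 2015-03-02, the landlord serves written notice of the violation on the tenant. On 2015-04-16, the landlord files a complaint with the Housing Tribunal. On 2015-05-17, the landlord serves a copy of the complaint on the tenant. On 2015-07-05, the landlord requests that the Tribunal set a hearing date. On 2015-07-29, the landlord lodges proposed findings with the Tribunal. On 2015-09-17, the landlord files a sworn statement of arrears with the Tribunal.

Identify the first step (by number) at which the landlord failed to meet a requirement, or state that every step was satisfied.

Step 1: 7 days after 2015-02-25 (when the violation is discovered) is 2015-03-04; completed 2015-03-02, before the deadline.
Step 2: the earliest permitted date is 10 days after 2015-04-05 (end of the 34-day comment period, which began when the written notice is served on 2015-03-02), i.e. 2015-04-15; done 2015-04-16 — permitted.
Step 3: 82 days after 2015-05-14 (end of the 28-day objection period, which began when the complaint is filed on 2015-04-16) is 2015-08-04; 2015-05-17 is within that limit.
Step 4: the window is 9–54 days after 2015-05-17 (when the complaint is served), so 2015-05-26 through 2015-07-10; done 2015-07-05, which is between those dates.
Step 5: 15 days after 2015-07-26 (end of the 21-day review period, which began when a hearing date is requested on 2015-07-05) is 2015-08-10; 2015-07-29 is within that limit.
Step 6: 45 days after 2015-07-29 (when the proposed findings are lodged) is 2015-09-12; not done until 2015-09-17, 5 days after the deadline.
Later steps need not be reached.

Step 6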